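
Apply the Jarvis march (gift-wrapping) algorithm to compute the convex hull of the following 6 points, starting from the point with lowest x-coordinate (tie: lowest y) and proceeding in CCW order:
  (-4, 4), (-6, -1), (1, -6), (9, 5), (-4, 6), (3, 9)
Hull (CCW) = [(-6, -1), (1, -6), (9, 5), (3, 9), (-4, 6)]

Jarvis march: at each step, from the current hull vertex p, select the next vertex q as the point such that every other point lies strictly to the left of (or on) the directed line p → q. (Equivalently: for every other point r, the cross product (q − p) × (r − p) ≥ 0.)
Starting point (lowest x, tie lowest y): (-6, -1). Wrap until returning to start. Resulting hull: (-6, -1), (1, -6), (9, 5), (3, 9), (-4, 6).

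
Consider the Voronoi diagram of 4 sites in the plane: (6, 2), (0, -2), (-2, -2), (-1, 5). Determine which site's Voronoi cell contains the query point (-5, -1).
Nearest site = (-2, -2)

The Voronoi cell of site s contains exactly those query points closer to s than to any other site. Compute squared distances from q = (-5, -1) to each site:
  (-2 − -5)² + (-2 − -1)² = 10
  (0 − -5)² + (-2 − -1)² = 26
  (-1 − -5)² + (5 − -1)² = 52
  (6 − -5)² + (2 − -1)² = 130
Minimum is attained by (-2, -2), so q lies in its Voronoi cell.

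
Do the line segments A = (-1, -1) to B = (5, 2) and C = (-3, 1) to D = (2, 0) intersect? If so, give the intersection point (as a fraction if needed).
Yes; intersection at (9/7, 1/7) (t = 8/21 on AB, s = 6/7 on CD)

Parametrize AB as A + t(B − A) = (-1 + 6 t, -1 + 3 t) and CD as C + s(D − C) = (-3 + 5 s, 1 + -1 s). Solve the linear system for (t, s). Determinant = 21 ≠ 0, so a unique intersection of the containing lines exists. Solution: t = 8/21, s = 6/7 — both in [0, 1], so the segments cross. Intersection point: (9/7, 1/7).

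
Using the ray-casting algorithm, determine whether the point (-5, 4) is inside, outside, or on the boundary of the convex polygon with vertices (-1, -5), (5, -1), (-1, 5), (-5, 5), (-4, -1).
The point (-5, 4) lies strictly outside the polygon

Cast a horizontal ray to the right from the query point and count how many polygon edges it crosses (each edge strictly once or zero times, handled with the usual half-open convention). 
Parity of crossings → even ⇒ outside.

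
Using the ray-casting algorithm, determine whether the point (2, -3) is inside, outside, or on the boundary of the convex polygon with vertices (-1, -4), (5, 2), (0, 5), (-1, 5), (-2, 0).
The point (2, -3) lies strictly outside the polygon

Cast a horizontal ray to the right from the query point and count how many polygon edges it crosses (each edge strictly once or zero times, handled with the usual half-open convention). 
Parity of crossings → even ⇒ outside.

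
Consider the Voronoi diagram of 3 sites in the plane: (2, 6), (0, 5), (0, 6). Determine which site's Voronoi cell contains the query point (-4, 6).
Nearest site = (0, 6)

The Voronoi cell of site s contains exactly those query points closer to s than to any other site. Compute squared distances from q = (-4, 6) to each site:
  (0 − -4)² + (6 − 6)² = 16
  (0 − -4)² + (5 − 6)² = 17
  (2 − -4)² + (6 − 6)² = 36
Minimum is attained by (0, 6), so q lies in its Voronoi cell.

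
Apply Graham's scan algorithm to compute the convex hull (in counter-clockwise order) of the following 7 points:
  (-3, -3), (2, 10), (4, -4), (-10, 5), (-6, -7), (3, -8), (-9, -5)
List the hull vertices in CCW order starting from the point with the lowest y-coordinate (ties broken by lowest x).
Hull (CCW) = [(3, -8), (4, -4), (2, 10), (-10, 5), (-9, -5), (-6, -7)]

Graham scan procedure:
  1. Find the pivot p₀ = point with lowest y (tie → lowest x): (3, -8).
  2. Sort the remaining points by polar angle around p₀.
  3. Walk through sorted points, maintaining a stack; pop the top while the last three entries make a non-left turn (cross product ≤ 0).
  4. Final stack is the convex hull in CCW order: (3, -8), (4, -4), (2, 10), (-10, 5), (-9, -5), (-6, -7).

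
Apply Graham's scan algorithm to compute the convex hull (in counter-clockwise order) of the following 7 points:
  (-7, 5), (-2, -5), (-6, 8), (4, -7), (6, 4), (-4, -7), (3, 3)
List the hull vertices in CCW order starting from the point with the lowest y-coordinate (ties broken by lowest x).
Hull (CCW) = [(-4, -7), (4, -7), (6, 4), (-6, 8), (-7, 5)]

Graham scan procedure:
  1. Find the pivot p₀ = point with lowest y (tie → lowest x): (-4, -7).
  2. Sort the remaining points by polar angle around p₀.
  3. Walk through sorted points, maintaining a stack; pop the top while the last three entries make a non-left turn (cross product ≤ 0).
  4. Final stack is the convex hull in CCW order: (-4, -7), (4, -7), (6, 4), (-6, 8), (-7, 5).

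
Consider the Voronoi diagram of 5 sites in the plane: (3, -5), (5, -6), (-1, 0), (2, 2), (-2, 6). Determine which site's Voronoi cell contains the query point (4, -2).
Nearest site = (3, -5)

The Voronoi cell of site s contains exactly those query points closer to s than to any other site. Compute squared distances from q = (4, -2) to each site:
  (3 − 4)² + (-5 − -2)² = 10
  (5 − 4)² + (-6 − -2)² = 17
  (2 − 4)² + (2 − -2)² = 20
  (-1 − 4)² + (0 − -2)² = 29
  (-2 − 4)² + (6 − -2)² = 100
Minimum is attained by (3, -5), so q lies in its Voronoi cell.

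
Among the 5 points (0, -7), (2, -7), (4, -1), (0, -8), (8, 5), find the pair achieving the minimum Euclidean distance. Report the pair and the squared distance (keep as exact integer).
Pair = ((0, -7), (0, -8)); squared distance = 1

Compute all C(5, 2) = 10 pairwise squared distances (x_i − x_j)² + (y_i − y_j)². The minimum is 1, attained by the pair ((0, -7), (0, -8)).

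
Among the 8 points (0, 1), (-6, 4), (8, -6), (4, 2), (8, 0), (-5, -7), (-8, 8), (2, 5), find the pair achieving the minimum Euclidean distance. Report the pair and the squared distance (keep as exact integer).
Pair = ((4, 2), (2, 5)); squared distance = 13

Compute all C(8, 2) = 28 pairwise squared distances (x_i − x_j)² + (y_i − y_j)². The minimum is 13, attained by the pair ((4, 2), (2, 5)).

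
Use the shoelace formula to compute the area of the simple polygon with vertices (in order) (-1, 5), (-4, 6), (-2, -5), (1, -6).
Area = 31

Shoelace formula: Area = (1/2) |Σ_i (x_i · y_{i+1} − x_{i+1} · y_i)| (indices mod n). Compute each cross term:
  (-1)(6) − (-4)(5) = 14
  (-4)(-5) − (-2)(6) = 32
  (-2)(-6) − (1)(-5) = 17
  (1)(5) − (-1)(-6) = -1
Sum = 62, so (signed) Area = 62/2 = 31, |Area| = 31.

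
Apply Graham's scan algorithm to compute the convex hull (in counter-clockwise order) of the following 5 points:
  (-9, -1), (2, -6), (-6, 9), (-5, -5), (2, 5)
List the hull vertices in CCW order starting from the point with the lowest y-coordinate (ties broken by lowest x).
Hull (CCW) = [(2, -6), (2, 5), (-6, 9), (-9, -1), (-5, -5)]

Graham scan procedure:
  1. Find the pivot p₀ = point with lowest y (tie → lowest x): (2, -6).
  2. Sort the remaining points by polar angle around p₀.
  3. Walk through sorted points, maintaining a stack; pop the top while the last three entries make a non-left turn (cross product ≤ 0).
  4. Final stack is the convex hull in CCW order: (2, -6), (2, 5), (-6, 9), (-9, -1), (-5, -5).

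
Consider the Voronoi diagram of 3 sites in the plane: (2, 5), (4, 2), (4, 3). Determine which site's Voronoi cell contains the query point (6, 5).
Nearest site = (4, 3)

The Voronoi cell of site s contains exactly those query points closer to s than to any other site. Compute squared distances from q = (6, 5) to each site:
  (4 − 6)² + (3 − 5)² = 8
  (4 − 6)² + (2 − 5)² = 13
  (2 − 6)² + (5 − 5)² = 16
Minimum is attained by (4, 3), so q lies in its Voronoi cell.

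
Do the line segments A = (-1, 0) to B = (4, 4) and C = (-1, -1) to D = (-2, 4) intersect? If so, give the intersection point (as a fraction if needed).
No (intersection of containing lines falls outside at least one segment)

Parametrize and solve: t = -1/29, s = 5/29. At least one of these is outside [0, 1], so the segments do not intersect.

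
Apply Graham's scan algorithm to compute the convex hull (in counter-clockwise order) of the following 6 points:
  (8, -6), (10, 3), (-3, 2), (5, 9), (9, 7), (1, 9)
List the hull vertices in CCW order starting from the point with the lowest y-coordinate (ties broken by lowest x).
Hull (CCW) = [(8, -6), (10, 3), (9, 7), (5, 9), (1, 9), (-3, 2)]

Graham scan procedure:
  1. Find the pivot p₀ = point with lowest y (tie → lowest x): (8, -6).
  2. Sort the remaining points by polar angle around p₀.
  3. Walk through sorted points, maintaining a stack; pop the top while the last three entries make a non-left turn (cross product ≤ 0).
  4. Final stack is the convex hull in CCW order: (8, -6), (10, 3), (9, 7), (5, 9), (1, 9), (-3, 2).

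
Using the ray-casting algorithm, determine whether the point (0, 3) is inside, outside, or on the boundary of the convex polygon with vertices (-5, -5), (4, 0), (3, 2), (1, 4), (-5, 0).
The point (0, 3) lies strictly inside the polygon

Cast a horizontal ray to the right from the query point and count how many polygon edges it crosses (each edge strictly once or zero times, handled with the usual half-open convention). 
Parity of crossings → odd ⇒ inside.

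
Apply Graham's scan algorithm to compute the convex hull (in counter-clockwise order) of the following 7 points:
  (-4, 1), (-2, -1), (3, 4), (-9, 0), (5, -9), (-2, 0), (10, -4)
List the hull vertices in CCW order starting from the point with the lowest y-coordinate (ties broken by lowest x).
Hull (CCW) = [(5, -9), (10, -4), (3, 4), (-9, 0)]

Graham scan procedure:
  1. Find the pivot p₀ = point with lowest y (tie → lowest x): (5, -9).
  2. Sort the remaining points by polar angle around p₀.
  3. Walk through sorted points, maintaining a stack; pop the top while the last three entries make a non-left turn (cross product ≤ 0).
  4. Final stack is the convex hull in CCW order: (5, -9), (10, -4), (3, 4), (-9, 0).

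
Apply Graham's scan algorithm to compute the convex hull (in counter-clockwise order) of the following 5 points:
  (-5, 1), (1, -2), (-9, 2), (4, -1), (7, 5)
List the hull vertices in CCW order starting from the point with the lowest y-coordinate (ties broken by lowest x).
Hull (CCW) = [(1, -2), (4, -1), (7, 5), (-9, 2)]

Graham scan procedure:
  1. Find the pivot p₀ = point with lowest y (tie → lowest x): (1, -2).
  2. Sort the remaining points by polar angle around p₀.
  3. Walk through sorted points, maintaining a stack; pop the top while the last three entries make a non-left turn (cross product ≤ 0).
  4. Final stack is the convex hull in CCW order: (1, -2), (4, -1), (7, 5), (-9, 2).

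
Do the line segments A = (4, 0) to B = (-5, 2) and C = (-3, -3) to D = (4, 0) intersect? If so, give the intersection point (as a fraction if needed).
Yes; intersection at (4, 0) (t = 0 on AB, s = 1 on CD)

Parametrize AB as A + t(B − A) = (4 + -9 t, 0 + 2 t) and CD as C + s(D − C) = (-3 + 7 s, -3 + 3 s). Solve the linear system for (t, s). Determinant = 41 ≠ 0, so a unique intersection of the containing lines exists. Solution: t = 0, s = 1 — both in [0, 1], so the segments cross. Intersection point: (4, 0).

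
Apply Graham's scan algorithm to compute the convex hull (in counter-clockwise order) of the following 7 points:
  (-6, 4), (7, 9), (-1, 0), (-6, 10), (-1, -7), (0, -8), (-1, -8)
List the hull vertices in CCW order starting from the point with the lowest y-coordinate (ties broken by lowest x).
Hull (CCW) = [(-1, -8), (0, -8), (7, 9), (-6, 10), (-6, 4)]

Graham scan procedure:
  1. Find the pivot p₀ = point with lowest y (tie → lowest x): (-1, -8).
  2. Sort the remaining points by polar angle around p₀.
  3. Walk through sorted points, maintaining a stack; pop the top while the last three entries make a non-left turn (cross product ≤ 0).
  4. Final stack is the convex hull in CCW order: (-1, -8), (0, -8), (7, 9), (-6, 10), (-6, 4).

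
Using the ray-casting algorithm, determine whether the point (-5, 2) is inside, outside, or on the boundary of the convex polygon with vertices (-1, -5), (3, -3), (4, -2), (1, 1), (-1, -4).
The point (-5, 2) lies strictly outside the polygon

Cast a horizontal ray to the right from the query point and count how many polygon edges it crosses (each edge strictly once or zero times, handled with the usual half-open convention). 
Parity of crossings → even ⇒ outside.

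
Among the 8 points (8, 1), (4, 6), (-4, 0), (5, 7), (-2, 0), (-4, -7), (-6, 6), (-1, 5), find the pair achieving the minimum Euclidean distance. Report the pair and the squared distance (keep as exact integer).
Pair = ((4, 6), (5, 7)); squared distance = 2

Compute all C(8, 2) = 28 pairwise squared distances (x_i − x_j)² + (y_i − y_j)². The minimum is 2, attained by the pair ((4, 6), (5, 7)).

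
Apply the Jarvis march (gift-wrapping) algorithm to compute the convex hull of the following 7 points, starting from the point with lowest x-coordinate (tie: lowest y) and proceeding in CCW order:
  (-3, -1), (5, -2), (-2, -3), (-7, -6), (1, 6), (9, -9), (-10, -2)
Hull (CCW) = [(-10, -2), (-7, -6), (9, -9), (1, 6)]

Jarvis march: at each step, from the current hull vertex p, select the next vertex q as the point such that every other point lies strictly to the left of (or on) the directed line p → q. (Equivalently: for every other point r, the cross product (q − p) × (r − p) ≥ 0.)
Starting point (lowest x, tie lowest y): (-10, -2). Wrap until returning to start. Resulting hull: (-10, -2), (-7, -6), (9, -9), (1, 6).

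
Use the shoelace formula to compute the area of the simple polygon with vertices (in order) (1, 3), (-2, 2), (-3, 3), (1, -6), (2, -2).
Area = 41/2

Shoelace formula: Area = (1/2) |Σ_i (x_i · y_{i+1} − x_{i+1} · y_i)| (indices mod n). Compute each cross term:
  (1)(2) − (-2)(3) = 8
  (-2)(3) − (-3)(2) = 0
  (-3)(-6) − (1)(3) = 15
  (1)(-2) − (2)(-6) = 10
  (2)(3) − (1)(-2) = 8
Sum = 41, so (signed) Area = 41/2 = 41/2, |Area| = 41/2.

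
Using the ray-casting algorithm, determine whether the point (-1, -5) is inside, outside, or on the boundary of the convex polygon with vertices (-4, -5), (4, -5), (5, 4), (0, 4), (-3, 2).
The point (-1, -5) lies on the polygon boundary

Boundary check: the query satisfies the collinearity and bounding-box conditions for some polygon edge, so it lies exactly on the boundary.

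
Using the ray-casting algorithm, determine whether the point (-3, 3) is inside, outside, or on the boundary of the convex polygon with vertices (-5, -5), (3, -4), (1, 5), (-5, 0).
The point (-3, 3) lies strictly outside the polygon

Cast a horizontal ray to the right from the query point and count how many polygon edges it crosses (each edge strictly once or zero times, handled with the usual half-open convention). 
Parity of crossings → even ⇒ outside.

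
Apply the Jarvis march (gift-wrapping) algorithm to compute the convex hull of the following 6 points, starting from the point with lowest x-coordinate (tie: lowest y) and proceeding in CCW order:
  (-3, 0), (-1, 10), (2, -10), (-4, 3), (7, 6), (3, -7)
Hull (CCW) = [(-4, 3), (-3, 0), (2, -10), (3, -7), (7, 6), (-1, 10)]

Jarvis march: at each step, from the current hull vertex p, select the next vertex q as the point such that every other point lies strictly to the left of (or on) the directed line p → q. (Equivalently: for every other point r, the cross product (q − p) × (r − p) ≥ 0.)
Starting point (lowest x, tie lowest y): (-4, 3). Wrap until returning to start. Resulting hull: (-4, 3), (-3, 0), (2, -10), (3, -7), (7, 6), (-1, 10).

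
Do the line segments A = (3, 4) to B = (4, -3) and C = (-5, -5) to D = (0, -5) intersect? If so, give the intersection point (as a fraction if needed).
No (intersection of containing lines falls outside at least one segment)

Parametrize and solve: t = 9/7, s = 13/7. At least one of these is outside [0, 1], so the segments do not intersect.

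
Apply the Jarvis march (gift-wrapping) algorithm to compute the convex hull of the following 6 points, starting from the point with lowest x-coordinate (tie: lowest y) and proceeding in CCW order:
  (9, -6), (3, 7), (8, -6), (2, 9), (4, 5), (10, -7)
Hull (CCW) = [(2, 9), (8, -6), (10, -7)]

Jarvis march: at each step, from the current hull vertex p, select the next vertex q as the point such that every other point lies strictly to the left of (or on) the directed line p → q. (Equivalently: for every other point r, the cross product (q − p) × (r − p) ≥ 0.)
Starting point (lowest x, tie lowest y): (2, 9). Wrap until returning to start. Resulting hull: (2, 9), (8, -6), (10, -7).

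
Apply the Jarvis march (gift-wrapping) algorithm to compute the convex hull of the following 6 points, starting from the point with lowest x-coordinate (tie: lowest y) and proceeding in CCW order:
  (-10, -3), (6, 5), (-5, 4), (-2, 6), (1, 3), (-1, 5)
Hull (CCW) = [(-10, -3), (6, 5), (-2, 6), (-5, 4)]

Jarvis march: at each step, from the current hull vertex p, select the next vertex q as the point such that every other point lies strictly to the left of (or on) the directed line p → q. (Equivalently: for every other point r, the cross product (q − p) × (r − p) ≥ 0.)
Starting point (lowest x, tie lowest y): (-10, -3). Wrap until returning to start. Resulting hull: (-10, -3), (6, 5), (-2, 6), (-5, 4).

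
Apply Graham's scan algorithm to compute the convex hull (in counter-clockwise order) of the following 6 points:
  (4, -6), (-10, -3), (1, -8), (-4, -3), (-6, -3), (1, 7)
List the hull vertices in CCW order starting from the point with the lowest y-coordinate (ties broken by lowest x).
Hull (CCW) = [(1, -8), (4, -6), (1, 7), (-10, -3)]

Graham scan procedure:
  1. Find the pivot p₀ = point with lowest y (tie → lowest x): (1, -8).
  2. Sort the remaining points by polar angle around p₀.
  3. Walk through sorted points, maintaining a stack; pop the top while the last three entries make a non-left turn (cross product ≤ 0).
  4. Final stack is the convex hull in CCW order: (1, -8), (4, -6), (1, 7), (-10, -3).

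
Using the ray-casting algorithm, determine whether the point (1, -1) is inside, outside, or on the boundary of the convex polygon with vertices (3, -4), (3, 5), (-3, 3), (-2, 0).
The point (1, -1) lies strictly inside the polygon

Cast a horizontal ray to the right from the query point and count how many polygon edges it crosses (each edge strictly once or zero times, handled with the usual half-open convention). 
Parity of crossings → odd ⇒ inside.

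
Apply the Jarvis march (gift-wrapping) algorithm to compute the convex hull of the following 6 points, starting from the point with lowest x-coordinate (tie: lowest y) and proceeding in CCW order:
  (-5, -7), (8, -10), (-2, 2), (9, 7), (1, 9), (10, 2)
Hull (CCW) = [(-5, -7), (8, -10), (10, 2), (9, 7), (1, 9), (-2, 2)]

Jarvis march: at each step, from the current hull vertex p, select the next vertex q as the point such that every other point lies strictly to the left of (or on) the directed line p → q. (Equivalently: for every other point r, the cross product (q − p) × (r − p) ≥ 0.)
Starting point (lowest x, tie lowest y): (-5, -7). Wrap until returning to start. Resulting hull: (-5, -7), (8, -10), (10, 2), (9, 7), (1, 9), (-2, 2).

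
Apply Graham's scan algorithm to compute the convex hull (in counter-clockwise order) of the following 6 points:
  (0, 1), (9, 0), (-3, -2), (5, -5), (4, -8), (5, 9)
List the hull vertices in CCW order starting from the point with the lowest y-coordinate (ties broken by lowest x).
Hull (CCW) = [(4, -8), (9, 0), (5, 9), (-3, -2)]

Graham scan procedure:
  1. Find the pivot p₀ = point with lowest y (tie → lowest x): (4, -8).
  2. Sort the remaining points by polar angle around p₀.
  3. Walk through sorted points, maintaining a stack; pop the top while the last three entries make a non-left turn (cross product ≤ 0).
  4. Final stack is the convex hull in CCW order: (4, -8), (9, 0), (5, 9), (-3, -2).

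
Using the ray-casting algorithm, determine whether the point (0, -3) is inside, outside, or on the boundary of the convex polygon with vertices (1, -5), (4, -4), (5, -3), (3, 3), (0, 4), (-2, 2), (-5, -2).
The point (0, -3) lies strictly inside the polygon

Cast a horizontal ray to the right from the query point and count how many polygon edges it crosses (each edge strictly once or zero times, handled with the usual half-open convention). 
Parity of crossings → odd ⇒ inside.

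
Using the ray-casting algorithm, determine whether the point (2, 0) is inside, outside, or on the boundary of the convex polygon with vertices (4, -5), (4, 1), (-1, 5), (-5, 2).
The point (2, 0) lies strictly inside the polygon

Cast a horizontal ray to the right from the query point and count how many polygon edges it crosses (each edge strictly once or zero times, handled with the usual half-open convention). 
Parity of crossings → odd ⇒ inside.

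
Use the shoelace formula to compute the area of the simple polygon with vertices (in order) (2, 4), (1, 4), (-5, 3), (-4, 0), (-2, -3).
Area = 49/2

Shoelace formula: Area = (1/2) |Σ_i (x_i · y_{i+1} − x_{i+1} · y_i)| (indices mod n). Compute each cross term:
  (2)(4) − (1)(4) = 4
  (1)(3) − (-5)(4) = 23
  (-5)(0) − (-4)(3) = 12
  (-4)(-3) − (-2)(0) = 12
  (-2)(4) − (2)(-3) = -2
Sum = 49, so (signed) Area = 49/2 = 49/2, |Area| = 49/2.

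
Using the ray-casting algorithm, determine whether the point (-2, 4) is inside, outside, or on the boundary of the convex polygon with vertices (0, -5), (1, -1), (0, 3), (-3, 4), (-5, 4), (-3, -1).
The point (-2, 4) lies strictly outside the polygon

Cast a horizontal ray to the right from the query point and count how many polygon edges it crosses (each edge strictly once or zero times, handled with the usual half-open convention). 
Parity of crossings → even ⇒ outside.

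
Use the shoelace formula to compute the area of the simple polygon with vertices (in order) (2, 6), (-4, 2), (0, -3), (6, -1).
Area = 48

Shoelace formula: Area = (1/2) |Σ_i (x_i · y_{i+1} − x_{i+1} · y_i)| (indices mod n). Compute each cross term:
  (2)(2) − (-4)(6) = 28
  (-4)(-3) − (0)(2) = 12
  (0)(-1) − (6)(-3) = 18
  (6)(6) − (2)(-1) = 38
Sum = 96, so (signed) Area = 96/2 = 48, |Area| = 48.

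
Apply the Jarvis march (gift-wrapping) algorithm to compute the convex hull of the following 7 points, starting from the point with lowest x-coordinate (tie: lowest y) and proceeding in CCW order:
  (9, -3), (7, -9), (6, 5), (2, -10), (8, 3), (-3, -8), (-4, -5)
Hull (CCW) = [(-4, -5), (-3, -8), (2, -10), (7, -9), (9, -3), (8, 3), (6, 5)]

Jarvis march: at each step, from the current hull vertex p, select the next vertex q as the point such that every other point lies strictly to the left of (or on) the directed line p → q. (Equivalently: for every other point r, the cross product (q − p) × (r − p) ≥ 0.)
Starting point (lowest x, tie lowest y): (-4, -5). Wrap until returning to start. Resulting hull: (-4, -5), (-3, -8), (2, -10), (7, -9), (9, -3), (8, 3), (6, 5).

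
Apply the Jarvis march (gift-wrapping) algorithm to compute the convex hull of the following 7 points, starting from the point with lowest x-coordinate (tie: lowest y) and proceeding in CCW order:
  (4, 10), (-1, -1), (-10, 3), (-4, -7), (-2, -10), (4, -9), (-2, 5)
Hull (CCW) = [(-10, 3), (-4, -7), (-2, -10), (4, -9), (4, 10)]

Jarvis march: at each step, from the current hull vertex p, select the next vertex q as the point such that every other point lies strictly to the left of (or on) the directed line p → q. (Equivalently: for every other point r, the cross product (q − p) × (r − p) ≥ 0.)
Starting point (lowest x, tie lowest y): (-10, 3). Wrap until returning to start. Resulting hull: (-10, 3), (-4, -7), (-2, -10), (4, -9), (4, 10).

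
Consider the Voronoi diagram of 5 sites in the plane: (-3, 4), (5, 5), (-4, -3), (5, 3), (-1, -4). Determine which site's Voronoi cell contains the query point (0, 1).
Nearest site = (-3, 4)

The Voronoi cell of site s contains exactly those query points closer to s than to any other site. Compute squared distances from q = (0, 1) to each site:
  (-3 − 0)² + (4 − 1)² = 18
  (-1 − 0)² + (-4 − 1)² = 26
  (5 − 0)² + (3 − 1)² = 29
  (-4 − 0)² + (-3 − 1)² = 32
  (5 − 0)² + (5 − 1)² = 41
Minimum is attained by (-3, 4), so q lies in its Voronoi cell.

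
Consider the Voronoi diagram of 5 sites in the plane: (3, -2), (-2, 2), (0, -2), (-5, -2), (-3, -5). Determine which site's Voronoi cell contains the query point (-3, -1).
Nearest site = (-5, -2)

The Voronoi cell of site s contains exactly those query points closer to s than to any other site. Compute squared distances from q = (-3, -1) to each site:
  (-5 − -3)² + (-2 − -1)² = 5
  (-2 − -3)² + (2 − -1)² = 10
  (0 − -3)² + (-2 − -1)² = 10
  (-3 − -3)² + (-5 − -1)² = 16
  (3 − -3)² + (-2 − -1)² = 37
Minimum is attained by (-5, -2), so q lies in its Voronoi cell.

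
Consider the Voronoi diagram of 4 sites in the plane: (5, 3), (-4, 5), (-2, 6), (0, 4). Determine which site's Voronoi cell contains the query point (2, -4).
Nearest site = (5, 3)

The Voronoi cell of site s contains exactly those query points closer to s than to any other site. Compute squared distances from q = (2, -4) to each site:
  (5 − 2)² + (3 − -4)² = 58
  (0 − 2)² + (4 − -4)² = 68
  (-2 − 2)² + (6 − -4)² = 116
  (-4 − 2)² + (5 − -4)² = 117
Minimum is attained by (5, 3), so q lies in its Voronoi cell.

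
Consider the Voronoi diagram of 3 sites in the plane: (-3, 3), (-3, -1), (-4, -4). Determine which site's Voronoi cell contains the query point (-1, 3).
Nearest site = (-3, 3)

The Voronoi cell of site s contains exactly those query points closer to s than to any other site. Compute squared distances from q = (-1, 3) to each site:
  (-3 − -1)² + (3 − 3)² = 4
  (-3 − -1)² + (-1 − 3)² = 20
  (-4 − -1)² + (-4 − 3)² = 58
Minimum is attained by (-3, 3), so q lies in its Voronoi cell.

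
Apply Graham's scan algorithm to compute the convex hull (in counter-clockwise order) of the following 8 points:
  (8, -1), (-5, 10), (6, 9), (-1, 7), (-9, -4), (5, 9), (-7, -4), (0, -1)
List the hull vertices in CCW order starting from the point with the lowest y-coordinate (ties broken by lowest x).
Hull (CCW) = [(-9, -4), (-7, -4), (8, -1), (6, 9), (-5, 10)]

Graham scan procedure:
  1. Find the pivot p₀ = point with lowest y (tie → lowest x): (-9, -4).
  2. Sort the remaining points by polar angle around p₀.
  3. Walk through sorted points, maintaining a stack; pop the top while the last three entries make a non-left turn (cross product ≤ 0).
  4. Final stack is the convex hull in CCW order: (-9, -4), (-7, -4), (8, -1), (6, 9), (-5, 10).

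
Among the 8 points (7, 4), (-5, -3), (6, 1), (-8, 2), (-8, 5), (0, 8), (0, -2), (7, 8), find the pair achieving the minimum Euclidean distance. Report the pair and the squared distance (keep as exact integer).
Pair = ((-8, 2), (-8, 5)); squared distance = 9

Compute all C(8, 2) = 28 pairwise squared distances (x_i − x_j)² + (y_i − y_j)². The minimum is 9, attained by the pair ((-8, 2), (-8, 5)).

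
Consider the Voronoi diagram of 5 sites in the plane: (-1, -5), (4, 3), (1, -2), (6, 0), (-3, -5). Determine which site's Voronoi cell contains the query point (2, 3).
Nearest site = (4, 3)

The Voronoi cell of site s contains exactly those query points closer to s than to any other site. Compute squared distances from q = (2, 3) to each site:
  (4 − 2)² + (3 − 3)² = 4
  (6 − 2)² + (0 − 3)² = 25
  (1 − 2)² + (-2 − 3)² = 26
  (-1 − 2)² + (-5 − 3)² = 73
  (-3 − 2)² + (-5 − 3)² = 89
Minimum is attained by (4, 3), so q lies in its Voronoi cell.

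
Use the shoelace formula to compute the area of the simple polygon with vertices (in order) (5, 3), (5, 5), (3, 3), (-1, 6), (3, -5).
Area = 26

Shoelace formula: Area = (1/2) |Σ_i (x_i · y_{i+1} − x_{i+1} · y_i)| (indices mod n). Compute each cross term:
  (5)(5) − (5)(3) = 10
  (5)(3) − (3)(5) = 0
  (3)(6) − (-1)(3) = 21
  (-1)(-5) − (3)(6) = -13
  (3)(3) − (5)(-5) = 34
Sum = 52, so (signed) Area = 52/2 = 26, |Area| = 26.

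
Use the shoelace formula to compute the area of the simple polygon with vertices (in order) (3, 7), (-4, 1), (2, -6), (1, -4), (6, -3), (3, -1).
Area = 99/2

Shoelace formula: Area = (1/2) |Σ_i (x_i · y_{i+1} − x_{i+1} · y_i)| (indices mod n). Compute each cross term:
  (3)(1) − (-4)(7) = 31
  (-4)(-6) − (2)(1) = 22
  (2)(-4) − (1)(-6) = -2
  (1)(-3) − (6)(-4) = 21
  (6)(-1) − (3)(-3) = 3
  (3)(7) − (3)(-1) = 24
Sum = 99, so (signed) Area = 99/2 = 99/2, |Area| = 99/2.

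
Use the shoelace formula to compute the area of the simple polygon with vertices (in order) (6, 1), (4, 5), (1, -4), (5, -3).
Area = 45/2

Shoelace formula: Area = (1/2) |Σ_i (x_i · y_{i+1} − x_{i+1} · y_i)| (indices mod n). Compute each cross term:
  (6)(5) − (4)(1) = 26
  (4)(-4) − (1)(5) = -21
  (1)(-3) − (5)(-4) = 17
  (5)(1) − (6)(-3) = 23
Sum = 45, so (signed) Area = 45/2 = 45/2, |Area| = 45/2.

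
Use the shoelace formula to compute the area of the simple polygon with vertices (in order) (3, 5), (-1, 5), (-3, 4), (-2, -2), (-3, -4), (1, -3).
Area = 37

Shoelace formula: Area = (1/2) |Σ_i (x_i · y_{i+1} − x_{i+1} · y_i)| (indices mod n). Compute each cross term:
  (3)(5) − (-1)(5) = 20
  (-1)(4) − (-3)(5) = 11
  (-3)(-2) − (-2)(4) = 14
  (-2)(-4) − (-3)(-2) = 2
  (-3)(-3) − (1)(-4) = 13
  (1)(5) − (3)(-3) = 14
Sum = 74, so (signed) Area = 74/2 = 37, |Area| = 37.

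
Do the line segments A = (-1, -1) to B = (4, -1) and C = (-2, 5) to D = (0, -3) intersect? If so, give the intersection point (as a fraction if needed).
Yes; intersection at (-1/2, -1) (t = 1/10 on AB, s = 3/4 on CD)

Parametrize AB as A + t(B − A) = (-1 + 5 t, -1 + 0 t) and CD as C + s(D − C) = (-2 + 2 s, 5 + -8 s). Solve the linear system for (t, s). Determinant = 40 ≠ 0, so a unique intersection of the containing lines exists. Solution: t = 1/10, s = 3/4 — both in [0, 1], so the segments cross. Intersection point: (-1/2, -1).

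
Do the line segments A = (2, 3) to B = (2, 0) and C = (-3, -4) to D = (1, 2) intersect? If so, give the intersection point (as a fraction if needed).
No (intersection of containing lines falls outside at least one segment)

Parametrize and solve: t = -1/6, s = 5/4. At least one of these is outside [0, 1], so the segments do not intersect.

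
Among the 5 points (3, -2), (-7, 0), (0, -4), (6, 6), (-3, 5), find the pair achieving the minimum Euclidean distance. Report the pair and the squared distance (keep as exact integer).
Pair = ((3, -2), (0, -4)); squared distance = 13

Compute all C(5, 2) = 10 pairwise squared distances (x_i − x_j)² + (y_i − y_j)². The minimum is 13, attained by the pair ((3, -2), (0, -4)).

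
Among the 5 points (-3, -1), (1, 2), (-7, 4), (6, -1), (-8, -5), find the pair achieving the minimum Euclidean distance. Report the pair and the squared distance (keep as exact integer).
Pair = ((-3, -1), (1, 2)); squared distance = 25

Compute all C(5, 2) = 10 pairwise squared distances (x_i − x_j)² + (y_i − y_j)². The minimum is 25, attained by the pair ((-3, -1), (1, 2)).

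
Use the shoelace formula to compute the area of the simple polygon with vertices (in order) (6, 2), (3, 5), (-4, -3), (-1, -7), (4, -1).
Area = 103/2

Shoelace formula: Area = (1/2) |Σ_i (x_i · y_{i+1} − x_{i+1} · y_i)| (indices mod n). Compute each cross term:
  (6)(5) − (3)(2) = 24
  (3)(-3) − (-4)(5) = 11
  (-4)(-7) − (-1)(-3) = 25
  (-1)(-1) − (4)(-7) = 29
  (4)(2) − (6)(-1) = 14
Sum = 103, so (signed) Area = 103/2 = 103/2, |Area| = 103/2.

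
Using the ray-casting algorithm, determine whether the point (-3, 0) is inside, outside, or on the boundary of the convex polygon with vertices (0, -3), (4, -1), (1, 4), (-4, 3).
The point (-3, 0) lies strictly outside the polygon

Cast a horizontal ray to the right from the query point and count how many polygon edges it crosses (each edge strictly once or zero times, handled with the usual half-open convention). 
Parity of crossings → even ⇒ outside.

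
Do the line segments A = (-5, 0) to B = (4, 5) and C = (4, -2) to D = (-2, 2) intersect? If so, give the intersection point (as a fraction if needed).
Yes; intersection at (-19/11, 20/11) (t = 4/11 on AB, s = 21/22 on CD)

Parametrize AB as A + t(B − A) = (-5 + 9 t, 0 + 5 t) and CD as C + s(D − C) = (4 + -6 s, -2 + 4 s). Solve the linear system for (t, s). Determinant = -66 ≠ 0, so a unique intersection of the containing lines exists. Solution: t = 4/11, s = 21/22 — both in [0, 1], so the segments cross. Intersection point: (-19/11, 20/11).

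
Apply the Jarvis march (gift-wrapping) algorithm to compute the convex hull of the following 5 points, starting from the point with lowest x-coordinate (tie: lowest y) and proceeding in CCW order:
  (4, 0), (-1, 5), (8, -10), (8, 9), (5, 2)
Hull (CCW) = [(-1, 5), (8, -10), (8, 9)]

Jarvis march: at each step, from the current hull vertex p, select the next vertex q as the point such that every other point lies strictly to the left of (or on) the directed line p → q. (Equivalently: for every other point r, the cross product (q − p) × (r − p) ≥ 0.)
Starting point (lowest x, tie lowest y): (-1, 5). Wrap until returning to start. Resulting hull: (-1, 5), (8, -10), (8, 9).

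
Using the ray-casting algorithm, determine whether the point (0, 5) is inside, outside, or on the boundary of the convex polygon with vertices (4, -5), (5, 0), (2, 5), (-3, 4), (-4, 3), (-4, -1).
The point (0, 5) lies strictly outside the polygon

Cast a horizontal ray to the right from the query point and count how many polygon edges it crosses (each edge strictly once or zero times, handled with the usual half-open convention). 
Parity of crossings → even ⇒ outside.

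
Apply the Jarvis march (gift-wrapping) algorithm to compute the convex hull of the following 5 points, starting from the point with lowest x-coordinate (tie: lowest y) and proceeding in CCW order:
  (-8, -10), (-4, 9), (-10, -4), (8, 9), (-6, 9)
Hull (CCW) = [(-10, -4), (-8, -10), (8, 9), (-6, 9)]

Jarvis march: at each step, from the current hull vertex p, select the next vertex q as the point such that every other point lies strictly to the left of (or on) the directed line p → q. (Equivalently: for every other point r, the cross product (q − p) × (r − p) ≥ 0.)
Starting point (lowest x, tie lowest y): (-10, -4). Wrap until returning to start. Resulting hull: (-10, -4), (-8, -10), (8, 9), (-6, 9).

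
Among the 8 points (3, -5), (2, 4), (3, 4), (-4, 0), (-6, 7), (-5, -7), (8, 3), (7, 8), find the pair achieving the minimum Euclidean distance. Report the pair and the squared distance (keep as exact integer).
Pair = ((2, 4), (3, 4)); squared distance = 1

Compute all C(8, 2) = 28 pairwise squared distances (x_i − x_j)² + (y_i − y_j)². The minimum is 1, attained by the pair ((2, 4), (3, 4)).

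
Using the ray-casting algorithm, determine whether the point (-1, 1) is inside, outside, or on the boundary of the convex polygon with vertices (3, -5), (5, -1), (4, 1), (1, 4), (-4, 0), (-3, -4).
The point (-1, 1) lies strictly inside the polygon

Cast a horizontal ray to the right from the query point and count how many polygon edges it crosses (each edge strictly once or zero times, handled with the usual half-open convention). 
Parity of crossings → odd ⇒ inside.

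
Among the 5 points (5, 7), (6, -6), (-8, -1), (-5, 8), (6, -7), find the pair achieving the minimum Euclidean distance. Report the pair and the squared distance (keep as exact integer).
Pair = ((6, -6), (6, -7)); squared distance = 1

Compute all C(5, 2) = 10 pairwise squared distances (x_i − x_j)² + (y_i − y_j)². The minimum is 1, attained by the pair ((6, -6), (6, -7)).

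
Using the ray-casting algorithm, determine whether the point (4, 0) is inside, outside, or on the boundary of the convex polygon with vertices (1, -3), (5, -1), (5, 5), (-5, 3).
The point (4, 0) lies strictly inside the polygon

Cast a horizontal ray to the right from the query point and count how many polygon edges it crosses (each edge strictly once or zero times, handled with the usual half-open convention). 
Parity of crossings → odd ⇒ inside.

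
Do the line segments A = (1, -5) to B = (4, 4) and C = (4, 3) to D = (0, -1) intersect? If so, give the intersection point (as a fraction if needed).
Yes; intersection at (7/2, 5/2) (t = 5/6 on AB, s = 1/8 on CD)

Parametrize AB as A + t(B − A) = (1 + 3 t, -5 + 9 t) and CD as C + s(D − C) = (4 + -4 s, 3 + -4 s). Solve the linear system for (t, s). Determinant = -24 ≠ 0, so a unique intersection of the containing lines exists. Solution: t = 5/6, s = 1/8 — both in [0, 1], so the segments cross. Intersection point: (7/2, 5/2).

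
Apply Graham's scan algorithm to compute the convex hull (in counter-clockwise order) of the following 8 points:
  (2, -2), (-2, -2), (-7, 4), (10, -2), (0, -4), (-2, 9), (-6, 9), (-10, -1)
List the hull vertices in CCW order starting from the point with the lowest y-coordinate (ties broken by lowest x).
Hull (CCW) = [(0, -4), (10, -2), (-2, 9), (-6, 9), (-10, -1)]

Graham scan procedure:
  1. Find the pivot p₀ = point with lowest y (tie → lowest x): (0, -4).
  2. Sort the remaining points by polar angle around p₀.
  3. Walk through sorted points, maintaining a stack; pop the top while the last three entries make a non-left turn (cross product ≤ 0).
  4. Final stack is the convex hull in CCW order: (0, -4), (10, -2), (-2, 9), (-6, 9), (-10, -1).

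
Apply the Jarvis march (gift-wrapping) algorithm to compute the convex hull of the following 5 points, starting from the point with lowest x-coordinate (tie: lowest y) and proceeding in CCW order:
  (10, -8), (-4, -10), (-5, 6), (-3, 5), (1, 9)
Hull (CCW) = [(-5, 6), (-4, -10), (10, -8), (1, 9)]

Jarvis march: at each step, from the current hull vertex p, select the next vertex q as the point such that every other point lies strictly to the left of (or on) the directed line p → q. (Equivalently: for every other point r, the cross product (q − p) × (r − p) ≥ 0.)
Starting point (lowest x, tie lowest y): (-5, 6). Wrap until returning to start. Resulting hull: (-5, 6), (-4, -10), (10, -8), (1, 9).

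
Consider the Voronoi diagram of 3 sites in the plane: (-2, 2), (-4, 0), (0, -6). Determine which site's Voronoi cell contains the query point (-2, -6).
Nearest site = (0, -6)

The Voronoi cell of site s contains exactly those query points closer to s than to any other site. Compute squared distances from q = (-2, -6) to each site:
  (0 − -2)² + (-6 − -6)² = 4
  (-4 − -2)² + (0 − -6)² = 40
  (-2 − -2)² + (2 − -6)² = 64
Minimum is attained by (0, -6), so q lies in its Voronoi cell.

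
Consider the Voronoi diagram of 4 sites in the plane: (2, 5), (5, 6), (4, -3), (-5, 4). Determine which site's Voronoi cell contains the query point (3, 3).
Nearest site = (2, 5)

The Voronoi cell of site s contains exactly those query points closer to s than to any other site. Compute squared distances from q = (3, 3) to each site:
  (2 − 3)² + (5 − 3)² = 5
  (5 − 3)² + (6 − 3)² = 13
  (4 − 3)² + (-3 − 3)² = 37
  (-5 − 3)² + (4 − 3)² = 65
Minimum is attained by (2, 5), so q lies in its Voronoi cell.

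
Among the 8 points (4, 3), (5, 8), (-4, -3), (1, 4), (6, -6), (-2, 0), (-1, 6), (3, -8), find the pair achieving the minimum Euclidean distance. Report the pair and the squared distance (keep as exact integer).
Pair = ((1, 4), (-1, 6)); squared distance = 8

Compute all C(8, 2) = 28 pairwise squared distances (x_i − x_j)² + (y_i − y_j)². The minimum is 8, attained by the pair ((1, 4), (-1, 6)).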